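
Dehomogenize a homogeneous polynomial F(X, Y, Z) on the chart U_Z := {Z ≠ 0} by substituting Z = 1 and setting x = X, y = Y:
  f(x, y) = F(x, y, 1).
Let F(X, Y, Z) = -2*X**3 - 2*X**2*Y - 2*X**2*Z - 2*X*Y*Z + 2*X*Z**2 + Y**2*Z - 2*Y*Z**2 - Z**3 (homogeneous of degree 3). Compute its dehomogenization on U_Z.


f(x, y) = -2*x**3 - 2*x**2*y - 2*x**2 - 2*x*y + 2*x + y**2 - 2*y - 1

On U_Z we set Z = 1. Each monomial c·X^i·Y^j·Z^k in F becomes c·x^i·y^j·1^k = c·x^i·y^j.
Substituting Z = 1: F(X, Y, 1) = -2*x**3 - 2*x**2*y - 2*x**2 - 2*x*y + 2*x + y**2 - 2*y - 1.
Note: deg(f) ≤ deg(F) = 3; strict inequality happens when F is divisible by Z (lost terms).


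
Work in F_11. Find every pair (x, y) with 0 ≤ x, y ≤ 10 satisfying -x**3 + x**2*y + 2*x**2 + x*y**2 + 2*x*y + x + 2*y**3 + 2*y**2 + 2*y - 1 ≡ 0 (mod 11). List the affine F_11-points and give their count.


Affine F_11-points: {(0, 3), (1, 1), (1, 7), (2, 3), (3, 3), (4, 7), (5, 5), (6, 5), (7, 5), (7, 8), (7, 10), (8, 9), (8, 10), (9, 2)}; count = 14.

For each of the 121 pairs (x, y) ∈ F_11², evaluate f(x, y) mod 11. Record the zeros.
  x = 0: [0↦10, 1↦5, 2↦5, 3↦0, 4↦2, 5↦1, 6↦9, 7↦5, 8↦1, 9↦9, 10↦8]  zeros at y ∈ {3}
  x = 1: [0↦1, 1↦0, 2↦6, 3↦9, 4↦10, 5↦10, 6↦10, 7↦0, 8↦3, 9↦9, 10↦8]  zeros at y ∈ {1, 7}
  x = 2: [0↦1, 1↦6, 2↦9, 3↦0, 4↦2, 5↦5, 6↦10, 7↦7, 8↦8, 9↦3, 10↦4]  zeros at y ∈ {3}
  x = 3: [0↦4, 1↦6, 2↦8, 3↦0, 4↦5, 5↦2, 6↦3, 7↦9, 8↦10, 9↦7, 10↦1]  zeros at y ∈ {3}
  x = 4: [0↦4, 1↦5, 2↦8, 3↦3, 4↦2, 5↦6, 6↦5, 7↦0, 8↦3, 9↦4, 10↦4]  zeros at y ∈ {7}
  x = 5: [0↦6, 1↦8, 2↦3, 3↦3, 4↦9, 5↦0, 6↦10, 7↦7, 8↦3, 9↦10, 10↦7]  zeros at y ∈ {5}
  x = 6: [0↦4, 1↦9, 2↦9, 3↦5, 4↦9, 5↦0, 6↦1, 7↦2, 8↦4, 9↦8, 10↦4]  zeros at y ∈ {5}
  x = 7: [0↦3, 1↦2, 2↦9, 3↦3, 4↦7, 5↦0, 6↦5, 7↦1, 8↦0, 9↦3, 10↦0]  zeros at y ∈ {5, 8, 10}
  x = 8: [0↦8, 1↦3, 2↦8, 3↦2, 4↦8, 5↦5, 6↦5, 7↦9, 8↦7, 9↦0, 10↦0]  zeros at y ∈ {9, 10}
  x = 9: [0↦2, 1↦6, 2↦0, 3↦7, 4↦6, 5↦9, 6↦6, 7↦9, 8↦8, 9↦4, 10↦9]  zeros at y ∈ {2}
  x = 10: [0↦1, 1↦5, 2↦1, 3↦1, 4↦6, 5↦6, 6↦2, 7↦6, 8↦8, 9↦9, 10↦10]  zeros at y ∈ ∅
Collecting zeros: affine points = {(0, 3), (1, 1), (1, 7), (2, 3), (3, 3), (4, 7), (5, 5), (6, 5), (7, 5), (7, 8), (7, 10), (8, 9), (8, 10), (9, 2)}.
Total count |C(F_11)_aff| = 14.


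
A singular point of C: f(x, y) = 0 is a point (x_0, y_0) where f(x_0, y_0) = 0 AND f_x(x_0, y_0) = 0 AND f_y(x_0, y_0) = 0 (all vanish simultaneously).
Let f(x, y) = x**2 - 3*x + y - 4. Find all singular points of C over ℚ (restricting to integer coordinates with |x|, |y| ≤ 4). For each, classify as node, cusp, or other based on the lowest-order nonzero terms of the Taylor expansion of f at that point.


No singular points in the scanned grid; C is smooth there.

Compute partial derivatives:
  f_x = 2*x - 3.
  f_y = 1.
f_y = 1 is a nonzero constant, so f_y never vanishes: no point (x, y) can satisfy f = f_x = f_y = 0. In particular no (x, y) ∈ {−4, ..., 4}² is singular; the curve is smooth.


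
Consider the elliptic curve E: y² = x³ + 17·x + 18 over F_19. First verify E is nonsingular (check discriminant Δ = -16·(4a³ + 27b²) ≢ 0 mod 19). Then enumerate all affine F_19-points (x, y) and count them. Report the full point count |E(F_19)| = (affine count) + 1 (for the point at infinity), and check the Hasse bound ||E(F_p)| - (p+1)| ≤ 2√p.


Affine points = {(1, 6), (1, 13), (3, 1), (3, 18), (4, 6), (4, 13), (5, 0), (7, 9), (7, 10), (8, 1), (8, 18), (9, 8), (9, 11), (11, 4), (11, 15), (13, 2), (13, 17), (14, 6), (14, 13), (15, 0), (16, 4), (16, 15), (18, 0)}; affine count = 23; |E(F_19)| = 24.

Discriminant check: Δ ∝ 4a³ + 27b² = 4·17³ + 27·18² = 4·4913 + 27·324 ≡ 14 (mod 19). Nonzero ⇒ E is nonsingular.
For each x ∈ F_19, compute rhs = x³ + 17·x + 18 mod 19, then count y ∈ F_19 with y² ≡ rhs.
  x = 0: rhs = 18, matching y values: none (0 points).
  x = 1: rhs = 17, matching y values: 6, 13 (2 points).
  x = 2: rhs = 3, matching y values: none (0 points).
  x = 3: rhs = 1, matching y values: 1, 18 (2 points).
  x = 4: rhs = 17, matching y values: 6, 13 (2 points).
  x = 5: rhs = 0, matching y values: 0 (1 points).
  x = 6: rhs = 13, matching y values: none (0 points).
  x = 7: rhs = 5, matching y values: 9, 10 (2 points).
  x = 8: rhs = 1, matching y values: 1, 18 (2 points).
  x = 9: rhs = 7, matching y values: 8, 11 (2 points).
  x = 10: rhs = 10, matching y values: none (0 points).
  x = 11: rhs = 16, matching y values: 4, 15 (2 points).
  x = 12: rhs = 12, matching y values: none (0 points).
  x = 13: rhs = 4, matching y values: 2, 17 (2 points).
  x = 14: rhs = 17, matching y values: 6, 13 (2 points).
  x = 15: rhs = 0, matching y values: 0 (1 points).
  x = 16: rhs = 16, matching y values: 4, 15 (2 points).
  x = 17: rhs = 14, matching y values: none (0 points).
  x = 18: rhs = 0, matching y values: 0 (1 points).
Total affine count: 23.
Full point count |E(F_19)| = 23 + 1 = 24.
Hasse bound: |24 − (19+1)| = |4| = 4 ≤ 2√19 ≈ 8.7178 ✓.


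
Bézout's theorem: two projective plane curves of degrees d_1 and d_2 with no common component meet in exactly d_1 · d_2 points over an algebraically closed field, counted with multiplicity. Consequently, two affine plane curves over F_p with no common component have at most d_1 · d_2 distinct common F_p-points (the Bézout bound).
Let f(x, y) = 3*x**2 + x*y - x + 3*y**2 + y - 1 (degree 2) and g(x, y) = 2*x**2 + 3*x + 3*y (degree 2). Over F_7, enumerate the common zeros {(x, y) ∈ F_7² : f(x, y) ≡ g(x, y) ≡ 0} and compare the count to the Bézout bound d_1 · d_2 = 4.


Common zeros: ∅; count = 0; Bézout bound = 4.

deg(f) = 2, deg(g) = 2, so Bézout bound = 4.
Scan x ∈ F_7. For each x, list the y ∈ F_7 with f(x, y) ≡ 0 and those with g(x, y) ≡ 0 (mod 7); the common zeros in that column are the intersection.
  x = 0: f ≡ 0 at y ∈ ∅; g ≡ 0 at y ∈ {0}; common: ∅.
  x = 1: f ≡ 0 at y ∈ ∅; g ≡ 0 at y ∈ {3}; common: ∅.
  x = 2: f ≡ 0 at y ∈ ∅; g ≡ 0 at y ∈ {0}; common: ∅.
  x = 3: f ≡ 0 at y ∈ ∅; g ≡ 0 at y ∈ {5}; common: ∅.
  x = 4: f ≡ 0 at y ∈ ∅; g ≡ 0 at y ∈ {4}; common: ∅.
  x = 5: f ≡ 0 at y ∈ ∅; g ≡ 0 at y ∈ {4}; common: ∅.
  x = 6: f ≡ 0 at y ∈ ∅; g ≡ 0 at y ∈ {5}; common: ∅.
Collecting: common zeros = ∅, so the count is 0.
Comparison with the Bézout bound: 0 ≤ 4 = deg(f)·deg(g), as expected for curves with no common component (the affine F_7-count falls short of the bound because intersections may lie at infinity, over extension fields, or carry multiplicity).


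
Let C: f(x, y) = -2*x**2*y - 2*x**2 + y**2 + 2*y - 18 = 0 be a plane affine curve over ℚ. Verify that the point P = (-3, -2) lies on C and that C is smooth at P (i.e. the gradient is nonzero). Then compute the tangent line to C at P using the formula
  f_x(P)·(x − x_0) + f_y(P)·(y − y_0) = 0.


Tangent line at P: -12*x - 20*y - 76 = 0.

Step 1: f(-3, -2) = 0, so P lies on C.
Step 2: partial derivatives
  f_x(x, y) = -4*x*y - 4*x, f_y(x, y) = -2*x**2 + 2*y + 2.
  f_x(P) = -12, f_y(P) = -20 (gradient nonzero, so P is smooth).
Step 3: tangent line at P: -12·(x − -3) + -20·(y − -2) = 0.
Expanding: -12*x - 20*y - 76 = 0.


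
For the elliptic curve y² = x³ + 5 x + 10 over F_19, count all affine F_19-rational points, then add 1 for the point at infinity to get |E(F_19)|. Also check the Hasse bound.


Affine points = {(1, 4), (1, 15), (2, 3), (2, 16), (6, 3), (6, 16), (8, 7), (8, 12), (9, 9), (9, 10), (11, 3), (11, 16), (13, 7), (13, 12), (16, 5), (16, 14), (17, 7), (17, 12), (18, 2), (18, 17)}; affine count = 20; |E(F_19)| = 21.

Discriminant check: Δ ∝ 4a³ + 27b² = 4·5³ + 27·10² = 4·125 + 27·100 ≡ 8 (mod 19). Nonzero ⇒ E is nonsingular.
For each x ∈ F_19, compute rhs = x³ + 5·x + 10 mod 19, then count y ∈ F_19 with y² ≡ rhs.
  x = 0: rhs = 10, matching y values: none (0 points).
  x = 1: rhs = 16, matching y values: 4, 15 (2 points).
  x = 2: rhs = 9, matching y values: 3, 16 (2 points).
  x = 3: rhs = 14, matching y values: none (0 points).
  x = 4: rhs = 18, matching y values: none (0 points).
  x = 5: rhs = 8, matching y values: none (0 points).
  x = 6: rhs = 9, matching y values: 3, 16 (2 points).
  x = 7: rhs = 8, matching y values: none (0 points).
  x = 8: rhs = 11, matching y values: 7, 12 (2 points).
  x = 9: rhs = 5, matching y values: 9, 10 (2 points).
  x = 10: rhs = 15, matching y values: none (0 points).
  x = 11: rhs = 9, matching y values: 3, 16 (2 points).
  x = 12: rhs = 12, matching y values: none (0 points).
  x = 13: rhs = 11, matching y values: 7, 12 (2 points).
  x = 14: rhs = 12, matching y values: none (0 points).
  x = 15: rhs = 2, matching y values: none (0 points).
  x = 16: rhs = 6, matching y values: 5, 14 (2 points).
  x = 17: rhs = 11, matching y values: 7, 12 (2 points).
  x = 18: rhs = 4, matching y values: 2, 17 (2 points).
Total affine count: 20.
Full point count |E(F_19)| = 20 + 1 = 21.
Hasse bound: |21 − (19+1)| = |1| = 1 ≤ 2√19 ≈ 8.7178 ✓.


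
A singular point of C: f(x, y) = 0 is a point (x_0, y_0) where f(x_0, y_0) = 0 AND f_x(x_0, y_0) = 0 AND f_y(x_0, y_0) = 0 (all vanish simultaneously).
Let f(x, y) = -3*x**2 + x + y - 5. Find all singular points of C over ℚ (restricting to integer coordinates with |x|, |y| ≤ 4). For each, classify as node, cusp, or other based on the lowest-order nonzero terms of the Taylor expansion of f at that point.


No singular points in the scanned grid; C is smooth there.

Compute partial derivatives:
  f_x = 1 - 6*x.
  f_y = 1.
f_y = 1 is a nonzero constant, so f_y never vanishes: no point (x, y) can satisfy f = f_x = f_y = 0. In particular no (x, y) ∈ {−4, ..., 4}² is singular; the curve is smooth.


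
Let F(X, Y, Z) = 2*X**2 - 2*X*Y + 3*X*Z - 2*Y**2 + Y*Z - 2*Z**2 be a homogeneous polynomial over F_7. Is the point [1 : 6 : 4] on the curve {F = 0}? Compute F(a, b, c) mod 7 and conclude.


F(1,6,4) ≡ 6 (mod 7); P is NOT on the curve.

Evaluate F(1, 6, 4) term-by-term (mod 7).
  2*X**2 ↦ 2·1·1·1 = 2
  -2*X*Y ↦ -2·1·6·1 = -12
  3*X*Z ↦ 3·1·1·4 = 12
  -2*Y**2 ↦ -2·1·36·1 = -72
  Y*Z ↦ 1·1·6·4 = 24
  -2*Z**2 ↦ -2·1·1·16 = -32
Sum: F(1, 6, 4) = (2) + (-12) + (12) + (-72) + (24) + (-32) = -78.
Reducing mod 7: -78 ≡ 6 (mod 7).
Since F(a, b, c) ≡ 6 ≠ 0 (mod 7), P does NOT lie on the curve.


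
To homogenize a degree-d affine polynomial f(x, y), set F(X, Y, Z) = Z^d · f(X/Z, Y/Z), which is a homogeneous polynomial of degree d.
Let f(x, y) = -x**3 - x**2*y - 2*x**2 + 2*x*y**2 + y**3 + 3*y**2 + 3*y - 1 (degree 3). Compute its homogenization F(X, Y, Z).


F(X, Y, Z) = -X**3 - X**2*Y - 2*X**2*Z + 2*X*Y**2 + Y**3 + 3*Y**2*Z + 3*Y*Z**2 - Z**3

deg(f) = 3.
Substitute x = X/Z, y = Y/Z into f, then multiply by Z^3.
  monomial -1·x^3·y^0 ↦ -1·X^3·Y^0·Z^0.
  monomial -1·x^2·y^1 ↦ -1·X^2·Y^1·Z^0.
  monomial -2·x^2·y^0 ↦ -2·X^2·Y^0·Z^1.
  monomial 2·x^1·y^2 ↦ 2·X^1·Y^2·Z^0.
  monomial 1·x^0·y^3 ↦ 1·X^0·Y^3·Z^0.
  monomial 3·x^0·y^2 ↦ 3·X^0·Y^2·Z^1.
  monomial 3·x^0·y^1 ↦ 3·X^0·Y^1·Z^2.
  monomial -1·x^0·y^0 ↦ -1·X^0·Y^0·Z^3.
Collecting: F(X, Y, Z) = -X**3 - X**2*Y - 2*X**2*Z + 2*X*Y**2 + Y**3 + 3*Y**2*Z + 3*Y*Z**2 - Z**3.


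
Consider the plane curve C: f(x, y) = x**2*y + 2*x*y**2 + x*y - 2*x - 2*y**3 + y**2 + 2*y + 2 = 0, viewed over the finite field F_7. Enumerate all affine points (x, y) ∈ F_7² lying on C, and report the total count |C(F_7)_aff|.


Affine F_7-points: {(1, 0), (4, 4), (5, 2), (5, 3), (5, 4)}; count = 5.

For each of the 49 pairs (x, y) ∈ F_7², evaluate f(x, y) mod 7. Record the zeros.
  x = 0: [0↦2, 1↦3, 2↦1, 3↦5, 4↦3, 5↦4, 6↦3]  zeros at y ∈ ∅
  x = 1: [0↦0, 1↦5, 2↦4, 3↦6, 4↦6, 5↦6, 6↦1]  zeros at y ∈ {0}
  x = 2: [0↦5, 1↦2, 2↦4, 3↦6, 4↦3, 5↦4, 6↦4]  zeros at y ∈ ∅
  x = 3: [0↦3, 1↦1, 2↦1, 3↦5, 4↦1, 5↦5, 6↦5]  zeros at y ∈ ∅
  x = 4: [0↦1, 1↦2, 2↦2, 3↦3, 4↦0, 5↦2, 6↦4]  zeros at y ∈ {4}
  x = 5: [0↦6, 1↦5, 2↦0, 3↦0, 4↦0, 5↦2, 6↦1]  zeros at y ∈ {2, 3, 4}
  x = 6: [0↦4, 1↦3, 2↦2, 3↦3, 4↦1, 5↦5, 6↦3]  zeros at y ∈ ∅
Collecting zeros: affine points = {(1, 0), (4, 4), (5, 2), (5, 3), (5, 4)}.
Total count |C(F_7)_aff| = 5.


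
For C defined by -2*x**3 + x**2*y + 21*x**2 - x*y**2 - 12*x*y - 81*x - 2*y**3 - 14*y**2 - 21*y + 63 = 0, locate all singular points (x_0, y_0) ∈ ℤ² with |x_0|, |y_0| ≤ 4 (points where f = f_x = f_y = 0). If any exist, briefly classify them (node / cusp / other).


Singular points: {(3, -3)}; classification: cusp.

Compute partial derivatives:
  f_x = -6*x**2 + 2*x*y + 42*x - y**2 - 12*y - 81.
  f_y = x**2 - 2*x*y - 12*x - 6*y**2 - 28*y - 21.
Scan x_0 ∈ {−4, ..., 4}. For each x_0, f_y(x_0, y) is a polynomial in y; find its integer roots y ∈ {−4, ..., 4}, then test f_x and f at those candidates.
  x = -4: f_y(-4, y) = -6*y**2 - 20*y + 43; no integer root y with |y| ≤ 4.
  x = -3: f_y(-3, y) = -6*y**2 - 22*y + 24; no integer root y with |y| ≤ 4.
  x = -2: f_y(-2, y) = -6*y**2 - 24*y + 7; no integer root y with |y| ≤ 4.
  x = -1: f_y(-1, y) = -6*y**2 - 26*y - 8; vanishes at y ∈ {-4}. (-1, -4): f_x = -89 ≠ 0.
  x = 0: f_y(0, y) = -6*y**2 - 28*y - 21; no integer root y with |y| ≤ 4.
  x = 1: f_y(1, y) = -6*y**2 - 30*y - 32; no integer root y with |y| ≤ 4.
  x = 2: f_y(2, y) = -6*y**2 - 32*y - 41; no integer root y with |y| ≤ 4.
  x = 3: f_y(3, y) = -6*y**2 - 34*y - 48; vanishes at y ∈ {-3}. (3, -3): f_x = 0, f = 0 — SINGULAR.
  x = 4: f_y(4, y) = -6*y**2 - 36*y - 53; no integer root y with |y| ≤ 4.
Only singular point on the grid: (3, -3).
Classify: substitute x = 3 + u, y = -3 + v and expand: f = -2*u**3 + u**2*v - u*v**2 - 2*v**3 + v**2.
No constant or linear terms (consistent with a singular point). Quadratic part: v**2. Cubic part: -2*u**3 + u**2*v - u*v**2 - 2*v**3.
The quadratic part v**2 is a perfect square, so there is a single (double) tangent line v = 0, i.e. y = -3. Restricting the cubic part to that line (v = 0) leaves -2*u**3 ≠ 0, so f is not divisible by v and the branch is v² ≈ 2*u**3 to lowest order — this is a cusp.
Classification: cusp.


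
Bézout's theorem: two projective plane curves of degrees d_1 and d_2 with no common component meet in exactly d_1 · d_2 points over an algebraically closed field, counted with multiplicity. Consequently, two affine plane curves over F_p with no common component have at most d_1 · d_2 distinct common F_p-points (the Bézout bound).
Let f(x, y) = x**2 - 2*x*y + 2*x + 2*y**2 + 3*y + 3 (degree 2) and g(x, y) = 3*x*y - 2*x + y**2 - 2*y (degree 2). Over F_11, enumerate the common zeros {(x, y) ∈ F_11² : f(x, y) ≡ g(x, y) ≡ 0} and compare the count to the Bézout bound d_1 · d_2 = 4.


Common zeros: {(9, 5)}; count = 1; Bézout bound = 4.

deg(f) = 2, deg(g) = 2, so Bézout bound = 4.
Scan x ∈ F_11. For each x, list the y ∈ F_11 with f(x, y) ≡ 0 and those with g(x, y) ≡ 0 (mod 11); the common zeros in that column are the intersection.
  x = 0: f ≡ 0 at y ∈ ∅; g ≡ 0 at y ∈ {0, 2}; common: ∅.
  x = 1: f ≡ 0 at y ∈ ∅; g ≡ 0 at y ∈ {1, 9}; common: ∅.
  x = 2: f ≡ 0 at y ∈ {0, 6}; g ≡ 0 at y ∈ ∅; common: ∅.
  x = 3: f ≡ 0 at y ∈ ∅; g ≡ 0 at y ∈ ∅; common: ∅.
  x = 4: f ≡ 0 at y ∈ ∅; g ≡ 0 at y ∈ {6}; common: ∅.
  x = 5: f ≡ 0 at y ∈ {1, 8}; g ≡ 0 at y ∈ {10}; common: ∅.
  x = 6: f ≡ 0 at y ∈ {1, 9}; g ≡ 0 at y ∈ ∅; common: ∅.
  x = 7: f ≡ 0 at y ∈ {0}; g ≡ 0 at y ∈ ∅; common: ∅.
  x = 8: f ≡ 0 at y ∈ {6}; g ≡ 0 at y ∈ {4, 7}; common: ∅.
  x = 9: f ≡ 0 at y ∈ {5, 8}; g ≡ 0 at y ∈ {3, 5}; common: {5}.
  x = 10: f ≡ 0 at y ∈ {5, 9}; g ≡ 0 at y ∈ ∅; common: ∅.
Collecting: common zeros = {(9, 5)}, so the count is 1.
Comparison with the Bézout bound: 1 ≤ 4 = deg(f)·deg(g), as expected for curves with no common component (the affine F_11-count falls short of the bound because intersections may lie at infinity, over extension fields, or carry multiplicity).


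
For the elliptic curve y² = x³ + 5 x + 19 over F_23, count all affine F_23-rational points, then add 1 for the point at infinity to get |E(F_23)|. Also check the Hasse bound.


Affine points = {(1, 5), (1, 18), (5, 10), (5, 13), (6, 9), (6, 14), (7, 11), (7, 12), (11, 5), (11, 18), (12, 6), (12, 17), (13, 2), (13, 21), (14, 2), (14, 21), (16, 3), (16, 20), (17, 7), (17, 16), (19, 2), (19, 21), (20, 0), (21, 1), (21, 22), (22, 6), (22, 17)}; affine count = 27; |E(F_23)| = 28.

Discriminant check: Δ ∝ 4a³ + 27b² = 4·5³ + 27·19² = 4·125 + 27·361 ≡ 12 (mod 23). Nonzero ⇒ E is nonsingular.
For each x ∈ F_23, compute rhs = x³ + 5·x + 19 mod 23, then count y ∈ F_23 with y² ≡ rhs.
  x = 0: rhs = 19, matching y values: none (0 points).
  x = 1: rhs = 2, matching y values: 5, 18 (2 points).
  x = 2: rhs = 14, matching y values: none (0 points).
  x = 3: rhs = 15, matching y values: none (0 points).
  x = 4: rhs = 11, matching y values: none (0 points).
  x = 5: rhs = 8, matching y values: 10, 13 (2 points).
  x = 6: rhs = 12, matching y values: 9, 14 (2 points).
  x = 7: rhs = 6, matching y values: 11, 12 (2 points).
  x = 8: rhs = 19, matching y values: none (0 points).
  x = 9: rhs = 11, matching y values: none (0 points).
  x = 10: rhs = 11, matching y values: none (0 points).
  x = 11: rhs = 2, matching y values: 5, 18 (2 points).
  x = 12: rhs = 13, matching y values: 6, 17 (2 points).
  x = 13: rhs = 4, matching y values: 2, 21 (2 points).
  x = 14: rhs = 4, matching y values: 2, 21 (2 points).
  x = 15: rhs = 19, matching y values: none (0 points).
  x = 16: rhs = 9, matching y values: 3, 20 (2 points).
  x = 17: rhs = 3, matching y values: 7, 16 (2 points).
  x = 18: rhs = 7, matching y values: none (0 points).
  x = 19: rhs = 4, matching y values: 2, 21 (2 points).
  x = 20: rhs = 0, matching y values: 0 (1 points).
  x = 21: rhs = 1, matching y values: 1, 22 (2 points).
  x = 22: rhs = 13, matching y values: 6, 17 (2 points).
Total affine count: 27.
Full point count |E(F_23)| = 27 + 1 = 28.
Hasse bound: |28 − (23+1)| = |4| = 4 ≤ 2√23 ≈ 9.5917 ✓.


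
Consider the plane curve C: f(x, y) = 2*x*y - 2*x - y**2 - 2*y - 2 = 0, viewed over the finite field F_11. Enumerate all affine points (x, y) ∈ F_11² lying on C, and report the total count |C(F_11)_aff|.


Affine F_11-points: {(5, 2), (5, 6), (6, 5), (7, 3), (7, 9), (8, 4), (8, 10), (9, 8), (10, 0), (10, 7)}; count = 10.

For each of the 121 pairs (x, y) ∈ F_11², evaluate f(x, y) mod 11. Record the zeros.
  x = 0: [0↦9, 1↦6, 2↦1, 3↦5, 4↦7, 5↦7, 6↦5, 7↦1, 8↦6, 9↦9, 10↦10]  zeros at y ∈ ∅
  x = 1: [0↦7, 1↦6, 2↦3, 3↦9, 4↦2, 5↦4, 6↦4, 7↦2, 8↦9, 9↦3, 10↦6]  zeros at y ∈ ∅
  x = 2: [0↦5, 1↦6, 2↦5, 3↦2, 4↦8, 5↦1, 6↦3, 7↦3, 8↦1, 9↦8, 10↦2]  zeros at y ∈ ∅
  x = 3: [0↦3, 1↦6, 2↦7, 3↦6, 4↦3, 5↦9, 6↦2, 7↦4, 8↦4, 9↦2, 10↦9]  zeros at y ∈ ∅
  x = 4: [0↦1, 1↦6, 2↦9, 3↦10, 4↦9, 5↦6, 6↦1, 7↦5, 8↦7, 9↦7, 10↦5]  zeros at y ∈ ∅
  x = 5: [0↦10, 1↦6, 2↦0, 3↦3, 4↦4, 5↦3, 6↦0, 7↦6, 8↦10, 9↦1, 10↦1]  zeros at y ∈ {2, 6}
  x = 6: [0↦8, 1↦6, 2↦2, 3↦7, 4↦10, 5↦0, 6↦10, 7↦7, 8↦2, 9↦6, 10↦8]  zeros at y ∈ {5}
  x = 7: [0↦6, 1↦6, 2↦4, 3↦0, 4↦5, 5↦8, 6↦9, 7↦8, 8↦5, 9↦0, 10↦4]  zeros at y ∈ {3, 9}
  x = 8: [0↦4, 1↦6, 2↦6, 3↦4, 4↦0, 5↦5, 6↦8, 7↦9, 8↦8, 9↦5, 10↦0]  zeros at y ∈ {4, 10}
  x = 9: [0↦2, 1↦6, 2↦8, 3↦8, 4↦6, 5↦2, 6↦7, 7↦10, 8↦0, 9↦10, 10↦7]  zeros at y ∈ {8}
  x = 10: [0↦0, 1↦6, 2↦10, 3↦1, 4↦1, 5↦10, 6↦6, 7↦0, 8↦3, 9↦4, 10↦3]  zeros at y ∈ {0, 7}
Collecting zeros: affine points = {(5, 2), (5, 6), (6, 5), (7, 3), (7, 9), (8, 4), (8, 10), (9, 8), (10, 0), (10, 7)}.
Total count |C(F_11)_aff| = 10.


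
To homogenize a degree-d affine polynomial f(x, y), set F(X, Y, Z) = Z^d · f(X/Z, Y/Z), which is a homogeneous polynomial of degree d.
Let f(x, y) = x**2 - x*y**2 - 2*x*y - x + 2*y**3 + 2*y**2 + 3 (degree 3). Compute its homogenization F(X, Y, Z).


F(X, Y, Z) = X**2*Z - X*Y**2 - 2*X*Y*Z - X*Z**2 + 2*Y**3 + 2*Y**2*Z + 3*Z**3

deg(f) = 3.
Substitute x = X/Z, y = Y/Z into f, then multiply by Z^3.
  monomial 1·x^2·y^0 ↦ 1·X^2·Y^0·Z^1.
  monomial -1·x^1·y^2 ↦ -1·X^1·Y^2·Z^0.
  monomial -2·x^1·y^1 ↦ -2·X^1·Y^1·Z^1.
  monomial -1·x^1·y^0 ↦ -1·X^1·Y^0·Z^2.
  monomial 2·x^0·y^3 ↦ 2·X^0·Y^3·Z^0.
  monomial 2·x^0·y^2 ↦ 2·X^0·Y^2·Z^1.
  monomial 3·x^0·y^0 ↦ 3·X^0·Y^0·Z^3.
Collecting: F(X, Y, Z) = X**2*Z - X*Y**2 - 2*X*Y*Z - X*Z**2 + 2*Y**3 + 2*Y**2*Z + 3*Z**3.


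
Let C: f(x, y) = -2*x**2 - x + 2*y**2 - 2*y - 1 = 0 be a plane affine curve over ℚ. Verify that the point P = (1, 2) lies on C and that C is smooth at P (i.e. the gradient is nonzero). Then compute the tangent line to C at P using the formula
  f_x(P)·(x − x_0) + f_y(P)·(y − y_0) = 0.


Tangent line at P: -5*x + 6*y - 7 = 0.

Step 1: f(1, 2) = 0, so P lies on C.
Step 2: partial derivatives
  f_x(x, y) = -4*x - 1, f_y(x, y) = 4*y - 2.
  f_x(P) = -5, f_y(P) = 6 (gradient nonzero, so P is smooth).
Step 3: tangent line at P: -5·(x − 1) + 6·(y − 2) = 0.
Expanding: -5*x + 6*y - 7 = 0.


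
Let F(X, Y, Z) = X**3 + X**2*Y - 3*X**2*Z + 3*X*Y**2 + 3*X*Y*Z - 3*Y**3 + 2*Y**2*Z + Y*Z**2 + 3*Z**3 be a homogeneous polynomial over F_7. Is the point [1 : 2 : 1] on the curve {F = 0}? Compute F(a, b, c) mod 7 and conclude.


F(1,2,1) ≡ 0 (mod 7); P is on the curve.

Evaluate F(1, 2, 1) term-by-term (mod 7).
  X**3 ↦ 1·1·1·1 = 1
  X**2*Y ↦ 1·1·2·1 = 2
  -3*X**2*Z ↦ -3·1·1·1 = -3
  3*X*Y**2 ↦ 3·1·4·1 = 12
  3*X*Y*Z ↦ 3·1·2·1 = 6
  -3*Y**3 ↦ -3·1·8·1 = -24
  2*Y**2*Z ↦ 2·1·4·1 = 8
  Y*Z**2 ↦ 1·1·2·1 = 2
  3*Z**3 ↦ 3·1·1·1 = 3
Sum: F(1, 2, 1) = (1) + (2) + (-3) + (12) + (6) + (-24) + (8) + (2) + (3) = 7.
Reducing mod 7: 7 ≡ 0 (mod 7).
Since F(a, b, c) ≡ 0 (mod 7), P lies on the curve.


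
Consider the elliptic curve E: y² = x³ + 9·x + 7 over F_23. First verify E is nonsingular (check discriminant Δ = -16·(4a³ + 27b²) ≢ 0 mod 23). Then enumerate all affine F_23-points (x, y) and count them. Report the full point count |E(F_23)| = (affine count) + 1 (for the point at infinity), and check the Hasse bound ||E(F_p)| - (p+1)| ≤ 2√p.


Affine points = {(5, 4), (5, 19), (6, 1), (6, 22), (8, 4), (8, 19), (9, 9), (9, 14), (10, 4), (10, 19), (12, 7), (12, 16), (14, 5), (14, 18), (17, 6), (17, 17), (21, 2), (21, 21)}; affine count = 18; |E(F_23)| = 19.

Discriminant check: Δ ∝ 4a³ + 27b² = 4·9³ + 27·7² = 4·729 + 27·49 ≡ 7 (mod 23). Nonzero ⇒ E is nonsingular.
For each x ∈ F_23, compute rhs = x³ + 9·x + 7 mod 23, then count y ∈ F_23 with y² ≡ rhs.
  x = 0: rhs = 7, matching y values: none (0 points).
  x = 1: rhs = 17, matching y values: none (0 points).
  x = 2: rhs = 10, matching y values: none (0 points).
  x = 3: rhs = 15, matching y values: none (0 points).
  x = 4: rhs = 15, matching y values: none (0 points).
  x = 5: rhs = 16, matching y values: 4, 19 (2 points).
  x = 6: rhs = 1, matching y values: 1, 22 (2 points).
  x = 7: rhs = 22, matching y values: none (0 points).
  x = 8: rhs = 16, matching y values: 4, 19 (2 points).
  x = 9: rhs = 12, matching y values: 9, 14 (2 points).
  x = 10: rhs = 16, matching y values: 4, 19 (2 points).
  x = 11: rhs = 11, matching y values: none (0 points).
  x = 12: rhs = 3, matching y values: 7, 16 (2 points).
  x = 13: rhs = 21, matching y values: none (0 points).
  x = 14: rhs = 2, matching y values: 5, 18 (2 points).
  x = 15: rhs = 21, matching y values: none (0 points).
  x = 16: rhs = 15, matching y values: none (0 points).
  x = 17: rhs = 13, matching y values: 6, 17 (2 points).
  x = 18: rhs = 21, matching y values: none (0 points).
  x = 19: rhs = 22, matching y values: none (0 points).
  x = 20: rhs = 22, matching y values: none (0 points).
  x = 21: rhs = 4, matching y values: 2, 21 (2 points).
  x = 22: rhs = 20, matching y values: none (0 points).
Total affine count: 18.
Full point count |E(F_23)| = 18 + 1 = 19.
Hasse bound: |19 − (23+1)| = |-5| = 5 ≤ 2√23 ≈ 9.5917 ✓.


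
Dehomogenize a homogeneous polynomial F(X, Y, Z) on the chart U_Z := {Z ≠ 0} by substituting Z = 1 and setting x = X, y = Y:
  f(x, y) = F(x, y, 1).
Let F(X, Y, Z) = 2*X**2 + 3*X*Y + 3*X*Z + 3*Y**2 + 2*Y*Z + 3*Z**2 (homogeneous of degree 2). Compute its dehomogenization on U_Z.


f(x, y) = 2*x**2 + 3*x*y + 3*x + 3*y**2 + 2*y + 3

On U_Z we set Z = 1. Each monomial c·X^i·Y^j·Z^k in F becomes c·x^i·y^j·1^k = c·x^i·y^j.
Substituting Z = 1: F(X, Y, 1) = 2*x**2 + 3*x*y + 3*x + 3*y**2 + 2*y + 3.
Note: deg(f) ≤ deg(F) = 2; strict inequality happens when F is divisible by Z (lost terms).


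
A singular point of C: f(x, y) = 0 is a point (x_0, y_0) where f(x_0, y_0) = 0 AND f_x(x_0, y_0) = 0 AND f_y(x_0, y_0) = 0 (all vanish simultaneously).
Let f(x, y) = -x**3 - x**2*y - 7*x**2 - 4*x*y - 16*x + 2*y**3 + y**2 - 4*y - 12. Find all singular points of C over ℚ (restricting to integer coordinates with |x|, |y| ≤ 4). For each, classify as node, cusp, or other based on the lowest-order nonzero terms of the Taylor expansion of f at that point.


Singular points: {(-2, 0)}; classification: node.

Compute partial derivatives:
  f_x = -3*x**2 - 2*x*y - 14*x - 4*y - 16.
  f_y = -x**2 - 4*x + 6*y**2 + 2*y - 4.
Scan x_0 ∈ {−4, ..., 4}. For each x_0, f_y(x_0, y) is a polynomial in y; find its integer roots y ∈ {−4, ..., 4}, then test f_x and f at those candidates.
  x = -4: f_y(-4, y) = 6*y**2 + 2*y - 4; vanishes at y ∈ {-1}. (-4, -1): f_x = -12 ≠ 0.
  x = -3: f_y(-3, y) = 6*y**2 + 2*y - 1; no integer root y with |y| ≤ 4.
  x = -2: f_y(-2, y) = 6*y**2 + 2*y; vanishes at y ∈ {0}. (-2, 0): f_x = 0, f = 0 — SINGULAR.
  x = -1: f_y(-1, y) = 6*y**2 + 2*y - 1; no integer root y with |y| ≤ 4.
  x = 0: f_y(0, y) = 6*y**2 + 2*y - 4; vanishes at y ∈ {-1}. (0, -1): f_x = -12 ≠ 0.
  x = 1: f_y(1, y) = 6*y**2 + 2*y - 9; no integer root y with |y| ≤ 4.
  x = 2: f_y(2, y) = 6*y**2 + 2*y - 16; no integer root y with |y| ≤ 4.
  x = 3: f_y(3, y) = 6*y**2 + 2*y - 25; no integer root y with |y| ≤ 4.
  x = 4: f_y(4, y) = 6*y**2 + 2*y - 36; no integer root y with |y| ≤ 4.
Only singular point on the grid: (-2, 0).
Classify: substitute x = -2 + u, y = 0 + v and expand: f = -u**3 - u**2*v - u**2 + 2*v**3 + v**2.
No constant or linear terms (consistent with a singular point). Quadratic part: -u**2 + v**2. Cubic part: -u**3 - u**2*v + 2*v**3.
The quadratic part v**2 - u**2 = (v − u)(v + u) splits into two distinct linear factors, so there are two distinct tangent lines y − 0 = ±(x − -2) — this is a node (ordinary double point).
Classification: node.


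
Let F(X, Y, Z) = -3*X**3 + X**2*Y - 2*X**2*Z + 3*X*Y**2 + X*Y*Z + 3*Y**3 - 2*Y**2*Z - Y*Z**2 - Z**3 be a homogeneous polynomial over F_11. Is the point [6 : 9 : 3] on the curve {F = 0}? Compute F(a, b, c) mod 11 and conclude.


F(6,9,3) ≡ 0 (mod 11); P is on the curve.

Evaluate F(6, 9, 3) term-by-term (mod 11).
  -3*X**3 ↦ -3·216·1·1 = -648
  X**2*Y ↦ 1·36·9·1 = 324
  -2*X**2*Z ↦ -2·36·1·3 = -216
  3*X*Y**2 ↦ 3·6·81·1 = 1458
  X*Y*Z ↦ 1·6·9·3 = 162
  3*Y**3 ↦ 3·1·729·1 = 2187
  -2*Y**2*Z ↦ -2·1·81·3 = -486
  -Y*Z**2 ↦ -1·1·9·9 = -81
  -Z**3 ↦ -1·1·1·27 = -27
Sum: F(6, 9, 3) = (-648) + (324) + (-216) + (1458) + (162) + (2187) + (-486) + (-81) + (-27) = 2673.
Reducing mod 11: 2673 ≡ 0 (mod 11).
Since F(a, b, c) ≡ 0 (mod 11), P lies on the curve.


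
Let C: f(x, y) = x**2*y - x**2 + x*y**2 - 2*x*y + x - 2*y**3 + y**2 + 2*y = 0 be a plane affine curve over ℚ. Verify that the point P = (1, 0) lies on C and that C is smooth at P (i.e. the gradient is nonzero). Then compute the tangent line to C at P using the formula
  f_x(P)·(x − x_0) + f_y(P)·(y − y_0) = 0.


Tangent line at P: -x + y + 1 = 0.

Step 1: f(1, 0) = 0, so P lies on C.
Step 2: partial derivatives
  f_x(x, y) = 2*x*y - 2*x + y**2 - 2*y + 1, f_y(x, y) = x**2 + 2*x*y - 2*x - 6*y**2 + 2*y + 2.
  f_x(P) = -1, f_y(P) = 1 (gradient nonzero, so P is smooth).
Step 3: tangent line at P: -1·(x − 1) + 1·(y − 0) = 0.
Expanding: -x + y + 1 = 0.


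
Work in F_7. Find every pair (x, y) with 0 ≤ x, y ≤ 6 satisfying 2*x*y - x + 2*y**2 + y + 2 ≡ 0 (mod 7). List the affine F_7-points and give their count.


Affine F_7-points: {(1, 3), (1, 6), (2, 0), (2, 1), (3, 2), (3, 5)}; count = 6.

For each of the 49 pairs (x, y) ∈ F_7², evaluate f(x, y) mod 7. Record the zeros.
  x = 0: [0↦2, 1↦5, 2↦5, 3↦2, 4↦3, 5↦1, 6↦3]  zeros at y ∈ ∅
  x = 1: [0↦1, 1↦6, 2↦1, 3↦0, 4↦3, 5↦3, 6↦0]  zeros at y ∈ {3, 6}
  x = 2: [0↦0, 1↦0, 2↦4, 3↦5, 4↦3, 5↦5, 6↦4]  zeros at y ∈ {0, 1}
  x = 3: [0↦6, 1↦1, 2↦0, 3↦3, 4↦3, 5↦0, 6↦1]  zeros at y ∈ {2, 5}
  x = 4: [0↦5, 1↦2, 2↦3, 3↦1, 4↦3, 5↦2, 6↦5]  zeros at y ∈ ∅
  x = 5: [0↦4, 1↦3, 2↦6, 3↦6, 4↦3, 5↦4, 6↦2]  zeros at y ∈ ∅
  x = 6: [0↦3, 1↦4, 2↦2, 3↦4, 4↦3, 5↦6, 6↦6]  zeros at y ∈ ∅
Collecting zeros: affine points = {(1, 3), (1, 6), (2, 0), (2, 1), (3, 2), (3, 5)}.
Total count |C(F_7)_aff| = 6.


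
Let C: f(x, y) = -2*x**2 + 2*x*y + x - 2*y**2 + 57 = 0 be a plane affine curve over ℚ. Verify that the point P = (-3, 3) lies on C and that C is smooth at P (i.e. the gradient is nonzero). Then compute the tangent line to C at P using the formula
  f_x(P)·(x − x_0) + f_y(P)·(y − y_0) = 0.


Tangent line at P: 19*x - 18*y + 111 = 0.

Step 1: f(-3, 3) = 0, so P lies on C.
Step 2: partial derivatives
  f_x(x, y) = -4*x + 2*y + 1, f_y(x, y) = 2*x - 4*y.
  f_x(P) = 19, f_y(P) = -18 (gradient nonzero, so P is smooth).
Step 3: tangent line at P: 19·(x − -3) + -18·(y − 3) = 0.
Expanding: 19*x - 18*y + 111 = 0.


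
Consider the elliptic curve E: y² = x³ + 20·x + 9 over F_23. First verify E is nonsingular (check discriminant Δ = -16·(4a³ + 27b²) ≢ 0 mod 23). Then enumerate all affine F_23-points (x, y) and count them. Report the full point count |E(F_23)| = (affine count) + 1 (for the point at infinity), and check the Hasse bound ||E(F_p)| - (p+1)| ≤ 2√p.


Affine points = {(0, 3), (0, 20), (3, 2), (3, 21), (5, 2), (5, 21), (6, 0), (7, 3), (7, 20), (10, 6), (10, 17), (15, 2), (15, 21), (16, 3), (16, 20), (17, 8), (17, 15), (19, 7), (19, 16)}; affine count = 19; |E(F_23)| = 20.

Discriminant check: Δ ∝ 4a³ + 27b² = 4·20³ + 27·9² = 4·8000 + 27·81 ≡ 9 (mod 23). Nonzero ⇒ E is nonsingular.
For each x ∈ F_23, compute rhs = x³ + 20·x + 9 mod 23, then count y ∈ F_23 with y² ≡ rhs.
  x = 0: rhs = 9, matching y values: 3, 20 (2 points).
  x = 1: rhs = 7, matching y values: none (0 points).
  x = 2: rhs = 11, matching y values: none (0 points).
  x = 3: rhs = 4, matching y values: 2, 21 (2 points).
  x = 4: rhs = 15, matching y values: none (0 points).
  x = 5: rhs = 4, matching y values: 2, 21 (2 points).
  x = 6: rhs = 0, matching y values: 0 (1 points).
  x = 7: rhs = 9, matching y values: 3, 20 (2 points).
  x = 8: rhs = 14, matching y values: none (0 points).
  x = 9: rhs = 21, matching y values: none (0 points).
  x = 10: rhs = 13, matching y values: 6, 17 (2 points).
  x = 11: rhs = 19, matching y values: none (0 points).
  x = 12: rhs = 22, matching y values: none (0 points).
  x = 13: rhs = 5, matching y values: none (0 points).
  x = 14: rhs = 20, matching y values: none (0 points).
  x = 15: rhs = 4, matching y values: 2, 21 (2 points).
  x = 16: rhs = 9, matching y values: 3, 20 (2 points).
  x = 17: rhs = 18, matching y values: 8, 15 (2 points).
  x = 18: rhs = 14, matching y values: none (0 points).
  x = 19: rhs = 3, matching y values: 7, 16 (2 points).
  x = 20: rhs = 14, matching y values: none (0 points).
  x = 21: rhs = 7, matching y values: none (0 points).
  x = 22: rhs = 11, matching y values: none (0 points).
Total affine count: 19.
Full point count |E(F_23)| = 19 + 1 = 20.
Hasse bound: |20 − (23+1)| = |-4| = 4 ≤ 2√23 ≈ 9.5917 ✓.


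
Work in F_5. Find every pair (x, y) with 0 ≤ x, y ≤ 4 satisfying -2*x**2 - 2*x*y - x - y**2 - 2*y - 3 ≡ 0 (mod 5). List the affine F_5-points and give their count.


Affine F_5-points: {(2, 1), (2, 3), (4, 1), (4, 4)}; count = 4.

For each of the 25 pairs (x, y) ∈ F_5², evaluate f(x, y) mod 5. Record the zeros.
  x = 0: [0↦2, 1↦4, 2↦4, 3↦2, 4↦3]  zeros at y ∈ ∅
  x = 1: [0↦4, 1↦4, 2↦2, 3↦3, 4↦2]  zeros at y ∈ ∅
  x = 2: [0↦2, 1↦0, 2↦1, 3↦0, 4↦2]  zeros at y ∈ {1, 3}
  x = 3: [0↦1, 1↦2, 2↦1, 3↦3, 4↦3]  zeros at y ∈ ∅
  x = 4: [0↦1, 1↦0, 2↦2, 3↦2, 4↦0]  zeros at y ∈ {1, 4}
Collecting zeros: affine points = {(2, 1), (2, 3), (4, 1), (4, 4)}.
Total count |C(F_5)_aff| = 4.


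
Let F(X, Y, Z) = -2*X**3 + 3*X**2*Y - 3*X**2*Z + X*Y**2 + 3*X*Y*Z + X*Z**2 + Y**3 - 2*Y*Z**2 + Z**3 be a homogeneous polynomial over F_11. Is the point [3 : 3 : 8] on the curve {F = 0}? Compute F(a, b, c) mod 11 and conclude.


F(3,3,8) ≡ 5 (mod 11); P is NOT on the curve.

Evaluate F(3, 3, 8) term-by-term (mod 11).
  -2*X**3 ↦ -2·27·1·1 = -54
  3*X**2*Y ↦ 3·9·3·1 = 81
  -3*X**2*Z ↦ -3·9·1·8 = -216
  X*Y**2 ↦ 1·3·9·1 = 27
  3*X*Y*Z ↦ 3·3·3·8 = 216
  X*Z**2 ↦ 1·3·1·64 = 192
  Y**3 ↦ 1·1·27·1 = 27
  -2*Y*Z**2 ↦ -2·1·3·64 = -384
  Z**3 ↦ 1·1·1·512 = 512
Sum: F(3, 3, 8) = (-54) + (81) + (-216) + (27) + (216) + (192) + (27) + (-384) + (512) = 401.
Reducing mod 11: 401 ≡ 5 (mod 11).
Since F(a, b, c) ≡ 5 ≠ 0 (mod 11), P does NOT lie on the curve.


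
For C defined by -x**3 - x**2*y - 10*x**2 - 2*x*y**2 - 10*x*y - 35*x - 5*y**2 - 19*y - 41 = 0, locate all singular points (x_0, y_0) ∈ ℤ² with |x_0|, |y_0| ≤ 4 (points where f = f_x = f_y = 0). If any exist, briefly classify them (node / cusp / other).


Singular points: {(-3, -1)}; classification: cusp.

Compute partial derivatives:
  f_x = -3*x**2 - 2*x*y - 20*x - 2*y**2 - 10*y - 35.
  f_y = -x**2 - 4*x*y - 10*x - 10*y - 19.
Scan x_0 ∈ {−4, ..., 4}. For each x_0, f_y(x_0, y) is a polynomial in y; find its integer roots y ∈ {−4, ..., 4}, then test f_x and f at those candidates.
  x = -4: f_y(-4, y) = 6*y + 5; no integer root y with |y| ≤ 4.
  x = -3: f_y(-3, y) = 2*y + 2; vanishes at y ∈ {-1}. (-3, -1): f_x = 0, f = 0 — SINGULAR.
  x = -2: f_y(-2, y) = -2*y - 3; no integer root y with |y| ≤ 4.
  x = -1: f_y(-1, y) = -6*y - 10; no integer root y with |y| ≤ 4.
  x = 0: f_y(0, y) = -10*y - 19; no integer root y with |y| ≤ 4.
  x = 1: f_y(1, y) = -14*y - 30; no integer root y with |y| ≤ 4.
  x = 2: f_y(2, y) = -18*y - 43; no integer root y with |y| ≤ 4.
  x = 3: f_y(3, y) = -22*y - 58; no integer root y with |y| ≤ 4.
  x = 4: f_y(4, y) = -26*y - 75; no integer root y with |y| ≤ 4.
Only singular point on the grid: (-3, -1).
Classify: substitute x = -3 + u, y = -1 + v and expand: f = -u**3 - u**2*v - 2*u*v**2 + v**2.
No constant or linear terms (consistent with a singular point). Quadratic part: v**2. Cubic part: -u**3 - u**2*v - 2*u*v**2.
The quadratic part v**2 is a perfect square, so there is a single (double) tangent line v = 0, i.e. y = -1. Restricting the cubic part to that line (v = 0) leaves -u**3 ≠ 0, so f is not divisible by v and the branch is v² ≈ u**3 to lowest order — this is a cusp.
Classification: cusp.


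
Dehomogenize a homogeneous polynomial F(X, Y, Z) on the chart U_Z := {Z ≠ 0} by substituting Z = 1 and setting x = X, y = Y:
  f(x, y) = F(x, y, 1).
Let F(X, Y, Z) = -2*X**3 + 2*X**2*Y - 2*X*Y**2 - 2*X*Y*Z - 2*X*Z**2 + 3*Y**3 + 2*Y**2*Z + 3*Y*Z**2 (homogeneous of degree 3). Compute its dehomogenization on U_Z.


f(x, y) = -2*x**3 + 2*x**2*y - 2*x*y**2 - 2*x*y - 2*x + 3*y**3 + 2*y**2 + 3*y

On U_Z we set Z = 1. Each monomial c·X^i·Y^j·Z^k in F becomes c·x^i·y^j·1^k = c·x^i·y^j.
Substituting Z = 1: F(X, Y, 1) = -2*x**3 + 2*x**2*y - 2*x*y**2 - 2*x*y - 2*x + 3*y**3 + 2*y**2 + 3*y.
Note: deg(f) ≤ deg(F) = 3; strict inequality happens when F is divisible by Z (lost terms).


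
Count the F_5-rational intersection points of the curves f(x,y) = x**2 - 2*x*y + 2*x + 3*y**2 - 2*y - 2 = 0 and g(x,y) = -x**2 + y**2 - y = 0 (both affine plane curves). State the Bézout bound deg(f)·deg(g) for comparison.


Common zeros: ∅; count = 0; Bézout bound = 4.

deg(f) = 2, deg(g) = 2, so Bézout bound = 4.
Scan x ∈ F_5. For each x, list the y ∈ F_5 with f(x, y) ≡ 0 and those with g(x, y) ≡ 0 (mod 5); the common zeros in that column are the intersection.
  x = 0: f ≡ 0 at y ∈ ∅; g ≡ 0 at y ∈ {0, 1}; common: ∅.
  x = 1: f ≡ 0 at y ∈ {1, 2}; g ≡ 0 at y ∈ {3}; common: ∅.
  x = 2: f ≡ 0 at y ∈ {3, 4}; g ≡ 0 at y ∈ ∅; common: ∅.
  x = 3: f ≡ 0 at y ∈ ∅; g ≡ 0 at y ∈ ∅; common: ∅.
  x = 4: f ≡ 0 at y ∈ {1, 4}; g ≡ 0 at y ∈ {3}; common: ∅.
Collecting: common zeros = ∅, so the count is 0.
Comparison with the Bézout bound: 0 ≤ 4 = deg(f)·deg(g), as expected for curves with no common component (the affine F_5-count falls short of the bound because intersections may lie at infinity, over extension fields, or carry multiplicity).


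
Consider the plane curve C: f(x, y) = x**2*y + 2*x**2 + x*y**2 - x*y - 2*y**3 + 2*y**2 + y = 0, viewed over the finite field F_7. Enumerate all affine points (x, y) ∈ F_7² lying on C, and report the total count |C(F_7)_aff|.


Affine F_7-points: {(0, 0), (1, 2), (1, 5), (2, 2), (3, 1), (4, 1), (6, 4)}; count = 7.

For each of the 49 pairs (x, y) ∈ F_7², evaluate f(x, y) mod 7. Record the zeros.
  x = 0: [0↦0, 1↦1, 2↦1, 3↦2, 4↦6, 5↦1, 6↦3]  zeros at y ∈ {0}
  x = 1: [0↦2, 1↦4, 2↦0, 3↦6, 4↦3, 5↦0, 6↦6]  zeros at y ∈ {2, 5}
  x = 2: [0↦1, 1↦6, 2↦0, 3↦6, 4↦5, 5↦6, 6↦4]  zeros at y ∈ {2}
  x = 3: [0↦4, 1↦0, 2↦1, 3↦2, 4↦5, 5↦5, 6↦4]  zeros at y ∈ {1}
  x = 4: [0↦4, 1↦0, 2↦3, 3↦1, 4↦3, 5↦4, 6↦6]  zeros at y ∈ {1}
  x = 5: [0↦1, 1↦6, 2↦6, 3↦3, 4↦6, 5↦3, 6↦3]  zeros at y ∈ ∅
  x = 6: [0↦2, 1↦4, 2↦3, 3↦1, 4↦0, 5↦2, 6↦2]  zeros at y ∈ {4}
Collecting zeros: affine points = {(0, 0), (1, 2), (1, 5), (2, 2), (3, 1), (4, 1), (6, 4)}.
Total count |C(F_7)_aff| = 7.


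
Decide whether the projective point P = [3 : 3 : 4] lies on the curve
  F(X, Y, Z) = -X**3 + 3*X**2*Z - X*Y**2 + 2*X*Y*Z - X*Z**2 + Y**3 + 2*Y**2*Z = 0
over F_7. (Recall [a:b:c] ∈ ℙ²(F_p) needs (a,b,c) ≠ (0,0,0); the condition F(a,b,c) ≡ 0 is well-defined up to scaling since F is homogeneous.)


F(3,3,4) ≡ 2 (mod 7); P is NOT on the curve.

Evaluate F(3, 3, 4) term-by-term (mod 7).
  -X**3 ↦ -1·27·1·1 = -27
  3*X**2*Z ↦ 3·9·1·4 = 108
  -X*Y**2 ↦ -1·3·9·1 = -27
  2*X*Y*Z ↦ 2·3·3·4 = 72
  -X*Z**2 ↦ -1·3·1·16 = -48
  Y**3 ↦ 1·1·27·1 = 27
  2*Y**2*Z ↦ 2·1·9·4 = 72
Sum: F(3, 3, 4) = (-27) + (108) + (-27) + (72) + (-48) + (27) + (72) = 177.
Reducing mod 7: 177 ≡ 2 (mod 7).
Since F(a, b, c) ≡ 2 ≠ 0 (mod 7), P does NOT lie on the curve.


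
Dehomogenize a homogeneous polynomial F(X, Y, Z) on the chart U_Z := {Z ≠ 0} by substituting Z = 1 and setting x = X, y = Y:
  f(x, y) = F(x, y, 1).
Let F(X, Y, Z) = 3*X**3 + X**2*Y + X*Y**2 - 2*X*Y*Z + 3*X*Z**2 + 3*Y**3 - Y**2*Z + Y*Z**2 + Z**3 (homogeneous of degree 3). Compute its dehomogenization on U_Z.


f(x, y) = 3*x**3 + x**2*y + x*y**2 - 2*x*y + 3*x + 3*y**3 - y**2 + y + 1

On U_Z we set Z = 1. Each monomial c·X^i·Y^j·Z^k in F becomes c·x^i·y^j·1^k = c·x^i·y^j.
Substituting Z = 1: F(X, Y, 1) = 3*x**3 + x**2*y + x*y**2 - 2*x*y + 3*x + 3*y**3 - y**2 + y + 1.
Note: deg(f) ≤ deg(F) = 3; strict inequality happens when F is divisible by Z (lost terms).


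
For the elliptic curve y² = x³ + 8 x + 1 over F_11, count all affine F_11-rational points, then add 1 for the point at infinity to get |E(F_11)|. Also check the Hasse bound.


Affine points = {(0, 1), (0, 10), (2, 5), (2, 6), (4, 3), (4, 8), (5, 1), (5, 10), (6, 1), (6, 10), (7, 2), (7, 9), (8, 4), (8, 7), (10, 5), (10, 6)}; affine count = 16; |E(F_11)| = 17.

Discriminant check: Δ ∝ 4a³ + 27b² = 4·8³ + 27·1² = 4·512 + 27·1 ≡ 7 (mod 11). Nonzero ⇒ E is nonsingular.
For each x ∈ F_11, compute rhs = x³ + 8·x + 1 mod 11, then count y ∈ F_11 with y² ≡ rhs.
  x = 0: rhs = 1, matching y values: 1, 10 (2 points).
  x = 1: rhs = 10, matching y values: none (0 points).
  x = 2: rhs = 3, matching y values: 5, 6 (2 points).
  x = 3: rhs = 8, matching y values: none (0 points).
  x = 4: rhs = 9, matching y values: 3, 8 (2 points).
  x = 5: rhs = 1, matching y values: 1, 10 (2 points).
  x = 6: rhs = 1, matching y values: 1, 10 (2 points).
  x = 7: rhs = 4, matching y values: 2, 9 (2 points).
  x = 8: rhs = 5, matching y values: 4, 7 (2 points).
  x = 9: rhs = 10, matching y values: none (0 points).
  x = 10: rhs = 3, matching y values: 5, 6 (2 points).
Total affine count: 16.
Full point count |E(F_11)| = 16 + 1 = 17.
Hasse bound: |17 − (11+1)| = |5| = 5 ≤ 2√11 ≈ 6.6332 ✓.
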